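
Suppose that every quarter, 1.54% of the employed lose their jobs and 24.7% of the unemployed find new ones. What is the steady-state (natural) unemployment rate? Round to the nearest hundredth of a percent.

Steady-state unemployment rate ≈ 5.87%.

At steady state the flows balance: s·E = f·U, so U/(E+U) = s/(s+f).
u* = 1.54 / (1.54 + 24.7) = 1.54 / 26.24 = 5.87%.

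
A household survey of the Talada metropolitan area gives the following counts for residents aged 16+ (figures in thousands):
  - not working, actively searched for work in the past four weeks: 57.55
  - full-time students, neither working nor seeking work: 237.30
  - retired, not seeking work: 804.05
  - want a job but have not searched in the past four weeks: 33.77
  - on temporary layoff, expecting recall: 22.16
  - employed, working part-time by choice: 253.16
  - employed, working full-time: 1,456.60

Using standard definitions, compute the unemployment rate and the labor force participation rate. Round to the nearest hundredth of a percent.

Employed = 253.16 + 1,456.60 = 1,709.76 thousand.
Unemployed = 57.55 + 22.16 = 79.71 thousand (jobless and actively searching, or on temporary layoff).
Labor force = 1,709.76 + 79.71 = 1,789.47 thousand.
Not in labor force = 237.30 + 804.05 + 33.77 = 1,075.12 thousand (those not working and not actively searching are outside the labor force — including those who want a job but have given up searching).
Civilian working-age population = 1,789.47 + 1,075.12 = 2,864.59 thousand.
Unemployment rate = 79.71 / 1,789.47 = 4.45%.
Labor force participation rate = 1,789.47 / 2,864.59 = 62.47%.

Unemployment rate ≈ 4.45%; labor force participation rate ≈ 62.47%.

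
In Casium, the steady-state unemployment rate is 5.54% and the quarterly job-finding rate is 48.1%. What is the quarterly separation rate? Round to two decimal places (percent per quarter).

From u* = s/(s+f): s = u·f/(1−u).
s = 0.0554 × 48.1 / (1 − 0.0554) = 2.6647 / 0.9446 ≈ 2.82% per quarter.

Separation rate ≈ 2.82% per quarter.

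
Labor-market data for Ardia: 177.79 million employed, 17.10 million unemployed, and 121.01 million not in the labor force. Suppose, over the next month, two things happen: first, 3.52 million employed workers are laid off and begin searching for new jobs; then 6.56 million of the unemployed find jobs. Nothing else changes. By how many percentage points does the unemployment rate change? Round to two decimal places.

Initially, labor force = 177.79 + 17.10 = 194.89 million, so u = 17.10/194.89 = 8.77%.
After the first change, employed falls and unemployed rises by 3.52; labor force unchanged → E = 174.27, U = 20.62, labor force = 194.89 million.
After the second change, unemployed falls and employed rises by 6.56; labor force unchanged → E = 180.83, U = 14.06, labor force = 194.89 million.
New unemployment rate = 14.06 / 194.89 = 7.21%.
Change = 7.21% − 8.77% = −1.56 percentage points.

The unemployment rate changes by −1.56 percentage points.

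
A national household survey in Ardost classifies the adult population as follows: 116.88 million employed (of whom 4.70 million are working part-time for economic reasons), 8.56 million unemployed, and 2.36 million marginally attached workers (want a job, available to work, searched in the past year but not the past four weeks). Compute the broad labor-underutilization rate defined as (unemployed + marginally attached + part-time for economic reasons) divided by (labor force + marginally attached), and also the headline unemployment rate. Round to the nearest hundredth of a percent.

Broad underutilization rate ≈ 12.22%; headline unemployment rate ≈ 6.82%.

Labor force = 116.88 + 8.56 = 125.44 million.
Numerator = 8.56 + 2.36 + 4.70 = 15.62 million.
Denominator = 125.44 + 2.36 = 127.80 million.
Broad rate = 15.62 / 127.80 = 12.22%.
Headline unemployment rate = 8.56 / 125.44 = 6.82%.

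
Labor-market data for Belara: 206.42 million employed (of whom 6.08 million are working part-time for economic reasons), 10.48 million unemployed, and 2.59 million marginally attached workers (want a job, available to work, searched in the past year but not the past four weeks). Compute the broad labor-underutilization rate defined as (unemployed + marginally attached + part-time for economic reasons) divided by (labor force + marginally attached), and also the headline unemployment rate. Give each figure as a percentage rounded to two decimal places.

Labor force = 206.42 + 10.48 = 216.90 million.
Numerator = 10.48 + 2.59 + 6.08 = 19.15 million.
Denominator = 216.90 + 2.59 = 219.49 million.
Broad rate = 19.15 / 219.49 = 8.72%.
Headline unemployment rate = 10.48 / 216.90 = 4.83%.

Broad underutilization rate ≈ 8.72%; headline unemployment rate ≈ 4.83%.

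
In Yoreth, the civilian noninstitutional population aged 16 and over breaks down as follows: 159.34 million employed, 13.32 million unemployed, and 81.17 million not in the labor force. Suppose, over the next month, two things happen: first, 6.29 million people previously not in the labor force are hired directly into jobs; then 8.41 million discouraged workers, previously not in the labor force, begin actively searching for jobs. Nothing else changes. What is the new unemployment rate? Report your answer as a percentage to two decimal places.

Initially, labor force = 159.34 + 13.32 = 172.66 million, so u = 13.32/172.66 = 7.71%.
After the first change, employed and labor force both rise by 6.29; unemployed unchanged → E = 165.63, U = 13.32, labor force = 178.95 million.
After the second change, unemployed and labor force both rise by 8.41 → E = 165.63, U = 21.73, labor force = 187.36 million.
New unemployment rate = 21.73 / 187.36 = 11.60%.

New unemployment rate ≈ 11.60%.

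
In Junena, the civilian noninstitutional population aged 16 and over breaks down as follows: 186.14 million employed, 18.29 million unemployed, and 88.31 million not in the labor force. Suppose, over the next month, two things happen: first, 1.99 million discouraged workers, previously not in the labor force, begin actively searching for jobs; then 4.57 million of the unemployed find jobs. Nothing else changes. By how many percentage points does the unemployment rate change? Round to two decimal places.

Initially, labor force = 186.14 + 18.29 = 204.43 million, so u = 18.29/204.43 = 8.95%.
After the first change, unemployed and labor force both rise by 1.99 → E = 186.14, U = 20.28, labor force = 206.42 million.
After the second change, unemployed falls and employed rises by 4.57; labor force unchanged → E = 190.71, U = 15.71, labor force = 206.42 million.
New unemployment rate = 15.71 / 206.42 = 7.61%.
Change = 7.61% − 8.95% = −1.34 percentage points.

The unemployment rate changes by −1.34 percentage points.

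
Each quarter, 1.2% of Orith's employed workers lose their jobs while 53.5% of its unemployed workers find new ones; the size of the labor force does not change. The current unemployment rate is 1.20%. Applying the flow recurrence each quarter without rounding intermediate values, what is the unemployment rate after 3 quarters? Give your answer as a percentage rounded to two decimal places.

Unemployment rate after three quarters ≈ 2.10%.

With a fixed labor force, u_{t+1} = u_t + s·(1−u_t) − f·u_t = u_t·(1−s−f) + s.
Here 1−s−f = 0.453 and s = 0.012.
u_1 = 0.012000 × 0.453 + 0.012 = 0.017436.
u_2 = 0.017436 × 0.453 + 0.012 = 0.019899.
u_3 = 0.019899 × 0.453 + 0.012 = 0.021014.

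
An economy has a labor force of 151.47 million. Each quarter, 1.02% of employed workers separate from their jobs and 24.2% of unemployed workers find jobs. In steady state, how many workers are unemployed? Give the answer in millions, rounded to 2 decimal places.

About 6.13 million are unemployed in steady state.

Steady-state unemployment rate u* = s/(s+f) = 1.02/(1.02+24.2) = 0.040444.
Unemployed = u* × labor force = 0.040444 × 151.47 ≈ 6.13 million.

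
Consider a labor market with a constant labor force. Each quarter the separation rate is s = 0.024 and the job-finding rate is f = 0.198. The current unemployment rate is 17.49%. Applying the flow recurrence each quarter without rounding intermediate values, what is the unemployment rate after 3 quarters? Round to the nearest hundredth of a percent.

Unemployment rate after three quarters ≈ 13.96%.

With a fixed labor force, u_{t+1} = u_t + s·(1−u_t) − f·u_t = u_t·(1−s−f) + s.
Here 1−s−f = 0.778 and s = 0.024.
u_1 = 0.174900 × 0.778 + 0.024 = 0.160072.
u_2 = 0.160072 × 0.778 + 0.024 = 0.148536.
u_3 = 0.148536 × 0.778 + 0.024 = 0.139561.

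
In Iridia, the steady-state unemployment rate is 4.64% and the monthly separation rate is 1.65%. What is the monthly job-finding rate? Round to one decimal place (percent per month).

Job-finding rate ≈ 33.9% per month.

From u* = s/(s+f): f = s·(1−u)/u.
f = 1.65 × (1 − 0.0464) / 0.0464 = 1.5734 / 0.0464 ≈ 33.9% per month.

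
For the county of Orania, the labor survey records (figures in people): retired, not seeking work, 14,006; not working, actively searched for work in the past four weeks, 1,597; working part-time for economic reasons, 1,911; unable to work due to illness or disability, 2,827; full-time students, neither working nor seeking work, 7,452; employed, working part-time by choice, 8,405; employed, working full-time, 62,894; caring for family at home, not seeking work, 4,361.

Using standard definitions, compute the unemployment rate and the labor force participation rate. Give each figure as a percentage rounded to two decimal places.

Unemployment rate ≈ 2.13%; labor force participation rate ≈ 72.31%.

Employed = 1,911 + 8,405 + 62,894 = 73,210 (anyone who worked, including part-time for economic reasons, counts as employed).
Unemployed = 1,597.
Labor force = 73,210 + 1,597 = 74,807.
Not in labor force = 14,006 + 2,827 + 7,452 + 4,361 = 28,646 (those not working and not actively searching are outside the labor force).
Civilian working-age population = 74,807 + 28,646 = 103,453.
Unemployment rate = 1,597 / 74,807 = 2.13%.
Labor force participation rate = 74,807 / 103,453 = 72.31%.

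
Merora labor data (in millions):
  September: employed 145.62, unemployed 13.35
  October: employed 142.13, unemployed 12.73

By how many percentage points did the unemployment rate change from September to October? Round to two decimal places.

The unemployment rate changed by −0.18 percentage points.

September: labor force = 145.62 + 13.35 = 158.97; u = 13.35/158.97 = 8.40%.
October: labor force = 142.13 + 12.73 = 154.86; u = 12.73/154.86 = 8.22%.
Change = 8.22% − 8.40% = −0.18 pp.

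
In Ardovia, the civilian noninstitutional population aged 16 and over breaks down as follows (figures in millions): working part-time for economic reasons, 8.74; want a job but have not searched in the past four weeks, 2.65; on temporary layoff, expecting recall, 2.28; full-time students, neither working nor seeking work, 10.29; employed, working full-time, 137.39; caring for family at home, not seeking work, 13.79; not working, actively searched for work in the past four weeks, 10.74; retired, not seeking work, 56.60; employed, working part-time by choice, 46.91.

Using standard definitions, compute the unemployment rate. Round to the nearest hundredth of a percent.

Employed = 8.74 + 137.39 + 46.91 = 193.04 million (anyone who worked, including part-time for economic reasons, counts as employed).
Unemployed = 2.28 + 10.74 = 13.02 million (jobless and actively searching, or on temporary layoff).
Labor force = 193.04 + 13.02 = 206.06 million.
Unemployment rate = 13.02 / 206.06 = 6.32%.

Unemployment rate ≈ 6.32%.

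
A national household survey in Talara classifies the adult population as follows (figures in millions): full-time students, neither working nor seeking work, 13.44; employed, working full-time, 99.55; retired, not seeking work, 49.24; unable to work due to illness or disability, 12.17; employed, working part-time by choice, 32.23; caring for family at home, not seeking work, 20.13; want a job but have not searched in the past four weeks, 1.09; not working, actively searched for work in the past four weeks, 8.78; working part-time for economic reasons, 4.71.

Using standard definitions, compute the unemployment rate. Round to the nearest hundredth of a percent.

Employed = 99.55 + 32.23 + 4.71 = 136.49 million (anyone who worked, including part-time for economic reasons, counts as employed).
Unemployed = 8.78 million.
Labor force = 136.49 + 8.78 = 145.27 million.
Unemployment rate = 8.78 / 145.27 = 6.04%.

Unemployment rate ≈ 6.04%.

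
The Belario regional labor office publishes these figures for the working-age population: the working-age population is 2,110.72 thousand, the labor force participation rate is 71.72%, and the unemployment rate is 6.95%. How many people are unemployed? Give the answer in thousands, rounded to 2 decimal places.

Labor force = 0.7172 × 2,110.72 = 1,513.81 thousand.
Unemployed = 0.0695 × 1,513.81 ≈ 105.21 thousand.

About 105.21 thousand are unemployed.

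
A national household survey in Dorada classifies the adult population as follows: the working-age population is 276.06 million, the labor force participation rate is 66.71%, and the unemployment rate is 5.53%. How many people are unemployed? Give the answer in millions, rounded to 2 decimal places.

Labor force = 0.6671 × 276.06 = 184.16 million.
Unemployed = 0.0553 × 184.16 ≈ 10.18 million.

About 10.18 million are unemployed.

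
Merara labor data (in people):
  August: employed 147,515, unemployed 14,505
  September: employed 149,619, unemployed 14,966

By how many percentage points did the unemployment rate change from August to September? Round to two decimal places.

August: labor force = 147,515 + 14,505 = 162,020; u = 14,505/162,020 = 8.95%.
September: labor force = 149,619 + 14,966 = 164,585; u = 14,966/164,585 = 9.09%.
Change = 9.09% − 8.95% = +0.14 pp.

The unemployment rate changed by +0.14 percentage points.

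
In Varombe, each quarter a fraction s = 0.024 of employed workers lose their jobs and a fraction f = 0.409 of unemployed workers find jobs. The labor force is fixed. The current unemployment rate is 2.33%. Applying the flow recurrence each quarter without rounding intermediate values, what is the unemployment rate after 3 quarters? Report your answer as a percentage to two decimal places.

With a fixed labor force, u_{t+1} = u_t + s·(1−u_t) − f·u_t = u_t·(1−s−f) + s.
Here 1−s−f = 0.567 and s = 0.024.
u_1 = 0.023300 × 0.567 + 0.024 = 0.037211.
u_2 = 0.037211 × 0.567 + 0.024 = 0.045099.
u_3 = 0.045099 × 0.567 + 0.024 = 0.049571.

Unemployment rate after three quarters ≈ 4.96%.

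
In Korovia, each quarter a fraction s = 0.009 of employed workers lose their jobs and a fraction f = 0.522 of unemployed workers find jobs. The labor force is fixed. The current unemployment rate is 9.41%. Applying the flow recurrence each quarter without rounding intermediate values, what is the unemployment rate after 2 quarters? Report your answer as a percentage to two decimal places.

With a fixed labor force, u_{t+1} = u_t + s·(1−u_t) − f·u_t = u_t·(1−s−f) + s.
Here 1−s−f = 0.469 and s = 0.009.
u_1 = 0.094100 × 0.469 + 0.009 = 0.053133.
u_2 = 0.053133 × 0.469 + 0.009 = 0.033919.

Unemployment rate after two quarters ≈ 3.39%.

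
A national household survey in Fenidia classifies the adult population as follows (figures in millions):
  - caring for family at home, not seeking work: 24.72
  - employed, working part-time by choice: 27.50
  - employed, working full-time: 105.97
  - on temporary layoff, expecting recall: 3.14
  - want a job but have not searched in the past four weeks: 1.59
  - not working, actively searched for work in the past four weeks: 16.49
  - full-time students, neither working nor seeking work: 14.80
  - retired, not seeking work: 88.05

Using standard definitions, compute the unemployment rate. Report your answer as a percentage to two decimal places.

Employed = 27.50 + 105.97 = 133.47 million.
Unemployed = 3.14 + 16.49 = 19.63 million (jobless and actively searching, or on temporary layoff).
Labor force = 133.47 + 19.63 = 153.10 million.
Unemployment rate = 19.63 / 153.10 = 12.82%.

Unemployment rate ≈ 12.82%.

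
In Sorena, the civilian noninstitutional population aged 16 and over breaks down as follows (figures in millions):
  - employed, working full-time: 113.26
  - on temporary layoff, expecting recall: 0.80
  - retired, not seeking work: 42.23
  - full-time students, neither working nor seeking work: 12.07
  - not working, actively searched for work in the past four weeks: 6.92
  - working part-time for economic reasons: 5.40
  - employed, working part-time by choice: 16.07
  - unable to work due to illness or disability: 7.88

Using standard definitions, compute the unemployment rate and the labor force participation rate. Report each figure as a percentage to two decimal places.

Employed = 113.26 + 5.40 + 16.07 = 134.73 million (anyone who worked, including part-time for economic reasons, counts as employed).
Unemployed = 0.80 + 6.92 = 7.72 million (jobless and actively searching, or on temporary layoff).
Labor force = 134.73 + 7.72 = 142.45 million.
Not in labor force = 42.23 + 12.07 + 7.88 = 62.18 million (those not working and not actively searching are outside the labor force).
Civilian working-age population = 142.45 + 62.18 = 204.63 million.
Unemployment rate = 7.72 / 142.45 = 5.42%.
Labor force participation rate = 142.45 / 204.63 = 69.61%.

Unemployment rate ≈ 5.42%; labor force participation rate ≈ 69.61%.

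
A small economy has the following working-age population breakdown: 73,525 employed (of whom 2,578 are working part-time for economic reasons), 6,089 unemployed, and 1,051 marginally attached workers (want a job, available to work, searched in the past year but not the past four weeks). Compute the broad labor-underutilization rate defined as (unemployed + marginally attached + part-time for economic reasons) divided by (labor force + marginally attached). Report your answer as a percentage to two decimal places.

Broad underutilization rate ≈ 12.05%.

Labor force = 73,525 + 6,089 = 79,614.
Numerator = 6,089 + 1,051 + 2,578 = 9,718.
Denominator = 79,614 + 1,051 = 80,665.
Broad rate = 9,718 / 80,665 = 12.05%.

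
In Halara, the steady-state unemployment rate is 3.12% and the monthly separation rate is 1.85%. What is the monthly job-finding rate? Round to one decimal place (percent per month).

Job-finding rate ≈ 57.4% per month.

From u* = s/(s+f): f = s·(1−u)/u.
f = 1.85 × (1 − 0.0312) / 0.0312 = 1.7923 / 0.0312 ≈ 57.4% per month.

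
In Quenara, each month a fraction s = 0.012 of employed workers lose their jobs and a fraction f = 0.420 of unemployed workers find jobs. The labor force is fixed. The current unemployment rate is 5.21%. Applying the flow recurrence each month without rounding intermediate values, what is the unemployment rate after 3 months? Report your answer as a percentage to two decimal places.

Unemployment rate after three months ≈ 3.22%.

With a fixed labor force, u_{t+1} = u_t + s·(1−u_t) − f·u_t = u_t·(1−s−f) + s.
Here 1−s−f = 0.568 and s = 0.012.
u_1 = 0.052100 × 0.568 + 0.012 = 0.041593.
u_2 = 0.041593 × 0.568 + 0.012 = 0.035625.
u_3 = 0.035625 × 0.568 + 0.012 = 0.032235.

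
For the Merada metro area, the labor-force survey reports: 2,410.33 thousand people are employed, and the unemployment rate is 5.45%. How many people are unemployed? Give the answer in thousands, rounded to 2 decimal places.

About 138.93 thousand are unemployed.

Let U be the number unemployed. The labor force is E + U, and U/(E+U) = 0.0545.
So U = 0.0545 × 2,410.33 / (1 − 0.0545) = 131.3630 / 0.9455 ≈ 138.93 thousand.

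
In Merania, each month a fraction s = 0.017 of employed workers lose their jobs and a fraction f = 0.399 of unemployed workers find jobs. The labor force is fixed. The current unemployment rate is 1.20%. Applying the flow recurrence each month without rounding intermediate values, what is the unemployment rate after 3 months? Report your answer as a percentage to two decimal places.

Unemployment rate after three months ≈ 3.51%.

With a fixed labor force, u_{t+1} = u_t + s·(1−u_t) − f·u_t = u_t·(1−s−f) + s.
Here 1−s−f = 0.584 and s = 0.017.
u_1 = 0.012000 × 0.584 + 0.017 = 0.024008.
u_2 = 0.024008 × 0.584 + 0.017 = 0.031021.
u_3 = 0.031021 × 0.584 + 0.017 = 0.035116.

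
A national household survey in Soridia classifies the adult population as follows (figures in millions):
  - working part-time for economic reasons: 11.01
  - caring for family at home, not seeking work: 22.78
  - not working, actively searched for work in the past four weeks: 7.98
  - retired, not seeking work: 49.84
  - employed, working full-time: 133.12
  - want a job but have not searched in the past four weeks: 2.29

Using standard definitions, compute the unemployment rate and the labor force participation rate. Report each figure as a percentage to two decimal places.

Unemployment rate ≈ 5.25%; labor force participation rate ≈ 67.00%.

Employed = 11.01 + 133.12 = 144.13 million (anyone who worked, including part-time for economic reasons, counts as employed).
Unemployed = 7.98 million.
Labor force = 144.13 + 7.98 = 152.11 million.
Not in labor force = 22.78 + 49.84 + 2.29 = 74.91 million (those not working and not actively searching are outside the labor force — including those who want a job but have given up searching).
Civilian working-age population = 152.11 + 74.91 = 227.02 million.
Unemployment rate = 7.98 / 152.11 = 5.25%.
Labor force participation rate = 152.11 / 227.02 = 67.00%.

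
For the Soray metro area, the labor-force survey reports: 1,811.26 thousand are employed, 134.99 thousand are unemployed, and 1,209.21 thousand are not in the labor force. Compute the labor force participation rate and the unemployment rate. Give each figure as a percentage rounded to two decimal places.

Labor force participation rate ≈ 61.68%; unemployment rate ≈ 6.94%.

Labor force = employed + unemployed = 1,811.26 + 134.99 = 1,946.25 thousand.
Working-age population = 1,946.25 + 1,209.21 = 3,155.46 thousand.
Unemployment rate = 134.99 / 1,946.25 = 6.94%.
Labor force participation rate = 1,946.25 / 3,155.46 = 61.68%.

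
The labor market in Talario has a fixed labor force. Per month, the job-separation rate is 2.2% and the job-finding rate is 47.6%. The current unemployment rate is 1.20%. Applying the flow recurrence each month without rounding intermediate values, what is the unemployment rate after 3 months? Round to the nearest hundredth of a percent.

Unemployment rate after three months ≈ 4.01%.

With a fixed labor force, u_{t+1} = u_t + s·(1−u_t) − f·u_t = u_t·(1−s−f) + s.
Here 1−s−f = 0.502 and s = 0.022.
u_1 = 0.012000 × 0.502 + 0.022 = 0.028024.
u_2 = 0.028024 × 0.502 + 0.022 = 0.036068.
u_3 = 0.036068 × 0.502 + 0.022 = 0.040106.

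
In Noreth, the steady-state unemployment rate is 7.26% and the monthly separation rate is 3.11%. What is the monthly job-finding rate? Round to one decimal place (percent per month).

Job-finding rate ≈ 39.7% per month.

From u* = s/(s+f): f = s·(1−u)/u.
f = 3.11 × (1 − 0.0726) / 0.0726 = 2.8842 / 0.0726 ≈ 39.7% per month.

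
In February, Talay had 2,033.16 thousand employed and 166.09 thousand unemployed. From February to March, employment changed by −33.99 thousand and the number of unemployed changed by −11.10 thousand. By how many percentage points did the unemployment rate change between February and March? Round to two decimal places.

February: labor force = 2,033.16 + 166.09 = 2,199.25; u = 166.09/2,199.25 = 7.55%.
March: labor force = 1,999.17 + 154.99 = 2,154.16; u = 154.99/2,154.16 = 7.19%.
Change = 7.19% − 7.55% = −0.36 pp.

The unemployment rate changed by −0.36 percentage points.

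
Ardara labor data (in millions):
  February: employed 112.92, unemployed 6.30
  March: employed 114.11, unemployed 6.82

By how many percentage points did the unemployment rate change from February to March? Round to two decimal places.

February: labor force = 112.92 + 6.30 = 119.22; u = 6.30/119.22 = 5.28%.
March: labor force = 114.11 + 6.82 = 120.93; u = 6.82/120.93 = 5.64%.
Change = 5.64% − 5.28% = +0.36 pp.

The unemployment rate changed by +0.36 percentage points.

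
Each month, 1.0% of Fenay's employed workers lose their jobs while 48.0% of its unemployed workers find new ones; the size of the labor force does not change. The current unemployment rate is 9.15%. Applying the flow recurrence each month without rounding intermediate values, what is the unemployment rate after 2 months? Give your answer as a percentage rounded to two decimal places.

Unemployment rate after two months ≈ 3.89%.

With a fixed labor force, u_{t+1} = u_t + s·(1−u_t) − f·u_t = u_t·(1−s−f) + s.
Here 1−s−f = 0.510 and s = 0.010.
u_1 = 0.091500 × 0.510 + 0.010 = 0.056665.
u_2 = 0.056665 × 0.510 + 0.010 = 0.038899.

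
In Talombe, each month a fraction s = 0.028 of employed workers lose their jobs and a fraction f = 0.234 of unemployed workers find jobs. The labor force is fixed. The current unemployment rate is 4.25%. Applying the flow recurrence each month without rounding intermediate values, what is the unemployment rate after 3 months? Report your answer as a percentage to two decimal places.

Unemployment rate after three months ≈ 8.10%.

With a fixed labor force, u_{t+1} = u_t + s·(1−u_t) − f·u_t = u_t·(1−s−f) + s.
Here 1−s−f = 0.738 and s = 0.028.
u_1 = 0.042500 × 0.738 + 0.028 = 0.059365.
u_2 = 0.059365 × 0.738 + 0.028 = 0.071811.
u_3 = 0.071811 × 0.738 + 0.028 = 0.080997.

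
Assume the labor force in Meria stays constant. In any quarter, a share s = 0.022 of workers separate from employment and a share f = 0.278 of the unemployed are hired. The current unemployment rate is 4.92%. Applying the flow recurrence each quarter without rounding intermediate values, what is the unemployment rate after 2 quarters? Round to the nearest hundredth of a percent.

With a fixed labor force, u_{t+1} = u_t + s·(1−u_t) − f·u_t = u_t·(1−s−f) + s.
Here 1−s−f = 0.700 and s = 0.022.
u_1 = 0.049200 × 0.700 + 0.022 = 0.056440.
u_2 = 0.056440 × 0.700 + 0.022 = 0.061508.

Unemployment rate after two quarters ≈ 6.15%.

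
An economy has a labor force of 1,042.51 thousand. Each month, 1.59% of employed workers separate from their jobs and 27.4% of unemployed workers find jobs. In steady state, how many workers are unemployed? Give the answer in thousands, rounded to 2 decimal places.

Steady-state unemployment rate u* = s/(s+f) = 1.59/(1.59+27.4) = 0.054846.
Unemployed = u* × labor force = 0.054846 × 1,042.51 ≈ 57.18 thousand.

About 57.18 thousand are unemployed in steady state.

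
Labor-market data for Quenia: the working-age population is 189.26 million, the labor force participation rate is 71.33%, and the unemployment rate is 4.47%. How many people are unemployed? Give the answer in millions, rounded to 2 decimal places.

Labor force = 0.7133 × 189.26 = 135.00 million.
Unemployed = 0.0447 × 135.00 ≈ 6.03 million.

About 6.03 million are unemployed.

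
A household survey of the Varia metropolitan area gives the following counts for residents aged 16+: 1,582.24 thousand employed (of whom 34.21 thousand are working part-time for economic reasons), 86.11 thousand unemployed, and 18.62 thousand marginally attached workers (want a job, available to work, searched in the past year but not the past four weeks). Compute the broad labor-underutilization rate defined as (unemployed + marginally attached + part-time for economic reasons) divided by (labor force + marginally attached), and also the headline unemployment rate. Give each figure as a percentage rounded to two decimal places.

Broad underutilization rate ≈ 8.24%; headline unemployment rate ≈ 5.16%.

Labor force = 1,582.24 + 86.11 = 1,668.35 thousand.
Numerator = 86.11 + 18.62 + 34.21 = 138.94 thousand.
Denominator = 1,668.35 + 18.62 = 1,686.97 thousand.
Broad rate = 138.94 / 1,686.97 = 8.24%.
Headline unemployment rate = 86.11 / 1,668.35 = 5.16%.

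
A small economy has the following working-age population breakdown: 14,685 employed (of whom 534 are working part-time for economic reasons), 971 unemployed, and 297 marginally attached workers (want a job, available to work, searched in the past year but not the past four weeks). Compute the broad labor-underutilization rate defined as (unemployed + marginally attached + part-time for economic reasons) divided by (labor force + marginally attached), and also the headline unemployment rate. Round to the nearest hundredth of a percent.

Labor force = 14,685 + 971 = 15,656.
Numerator = 971 + 297 + 534 = 1,802.
Denominator = 15,656 + 297 = 15,953.
Broad rate = 1,802 / 15,953 = 11.30%.
Headline unemployment rate = 971 / 15,656 = 6.20%.

Broad underutilization rate ≈ 11.30%; headline unemployment rate ≈ 6.20%.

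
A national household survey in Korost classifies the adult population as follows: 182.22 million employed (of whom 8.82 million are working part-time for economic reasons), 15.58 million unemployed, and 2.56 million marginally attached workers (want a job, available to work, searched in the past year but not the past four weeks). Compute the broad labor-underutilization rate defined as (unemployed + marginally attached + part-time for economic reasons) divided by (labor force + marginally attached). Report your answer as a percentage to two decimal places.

Broad underutilization rate ≈ 13.46%.

Labor force = 182.22 + 15.58 = 197.80 million.
Numerator = 15.58 + 2.56 + 8.82 = 26.96 million.
Denominator = 197.80 + 2.56 = 200.36 million.
Broad rate = 26.96 / 200.36 = 13.46%.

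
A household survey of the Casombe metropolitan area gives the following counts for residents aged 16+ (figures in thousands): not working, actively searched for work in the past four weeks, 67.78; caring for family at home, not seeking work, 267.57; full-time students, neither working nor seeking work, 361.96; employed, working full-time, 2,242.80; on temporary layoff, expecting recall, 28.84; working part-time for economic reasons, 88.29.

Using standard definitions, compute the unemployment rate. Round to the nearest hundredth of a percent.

Unemployment rate ≈ 3.98%.

Employed = 2,242.80 + 88.29 = 2,331.09 thousand (anyone who worked, including part-time for economic reasons, counts as employed).
Unemployed = 67.78 + 28.84 = 96.62 thousand (jobless and actively searching, or on temporary layoff).
Labor force = 2,331.09 + 96.62 = 2,427.71 thousand.
Unemployment rate = 96.62 / 2,427.71 = 3.98%.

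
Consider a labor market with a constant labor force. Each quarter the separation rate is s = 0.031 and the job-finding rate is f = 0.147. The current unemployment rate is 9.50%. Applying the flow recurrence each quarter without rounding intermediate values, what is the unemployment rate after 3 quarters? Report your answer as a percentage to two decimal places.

With a fixed labor force, u_{t+1} = u_t + s·(1−u_t) − f·u_t = u_t·(1−s−f) + s.
Here 1−s−f = 0.822 and s = 0.031.
u_1 = 0.095000 × 0.822 + 0.031 = 0.109090.
u_2 = 0.109090 × 0.822 + 0.031 = 0.120672.
u_3 = 0.120672 × 0.822 + 0.031 = 0.130192.

Unemployment rate after three quarters ≈ 13.02%.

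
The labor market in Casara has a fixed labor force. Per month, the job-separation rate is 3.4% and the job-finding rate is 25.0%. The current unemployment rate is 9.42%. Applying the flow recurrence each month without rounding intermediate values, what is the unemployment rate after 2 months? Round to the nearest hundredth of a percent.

With a fixed labor force, u_{t+1} = u_t + s·(1−u_t) − f·u_t = u_t·(1−s−f) + s.
Here 1−s−f = 0.716 and s = 0.034.
u_1 = 0.094200 × 0.716 + 0.034 = 0.101447.
u_2 = 0.101447 × 0.716 + 0.034 = 0.106636.

Unemployment rate after two months ≈ 10.66%.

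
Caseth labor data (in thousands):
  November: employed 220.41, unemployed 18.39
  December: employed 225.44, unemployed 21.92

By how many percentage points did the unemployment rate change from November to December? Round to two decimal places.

The unemployment rate changed by +1.16 percentage points.

November: labor force = 220.41 + 18.39 = 238.80; u = 18.39/238.80 = 7.70%.
December: labor force = 225.44 + 21.92 = 247.36; u = 21.92/247.36 = 8.86%.
Change = 8.86% − 7.70% = +1.16 pp.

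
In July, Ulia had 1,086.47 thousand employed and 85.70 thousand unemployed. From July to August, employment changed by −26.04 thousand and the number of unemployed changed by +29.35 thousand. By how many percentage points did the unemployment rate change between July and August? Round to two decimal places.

July: labor force = 1,086.47 + 85.70 = 1,172.17; u = 85.70/1,172.17 = 7.31%.
August: labor force = 1,060.43 + 115.05 = 1,175.48; u = 115.05/1,175.48 = 9.79%.
Change = 9.79% − 7.31% = +2.48 pp.

The unemployment rate changed by +2.48 percentage points.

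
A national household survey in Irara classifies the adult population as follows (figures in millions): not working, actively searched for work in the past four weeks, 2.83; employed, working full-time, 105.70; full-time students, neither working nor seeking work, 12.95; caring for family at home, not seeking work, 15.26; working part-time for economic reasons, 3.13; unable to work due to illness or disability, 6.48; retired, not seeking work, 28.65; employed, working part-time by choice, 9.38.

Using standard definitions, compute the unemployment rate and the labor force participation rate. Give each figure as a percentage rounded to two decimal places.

Employed = 105.70 + 3.13 + 9.38 = 118.21 million (anyone who worked, including part-time for economic reasons, counts as employed).
Unemployed = 2.83 million.
Labor force = 118.21 + 2.83 = 121.04 million.
Not in labor force = 12.95 + 15.26 + 6.48 + 28.65 = 63.34 million (those not working and not actively searching are outside the labor force).
Civilian working-age population = 121.04 + 63.34 = 184.38 million.
Unemployment rate = 2.83 / 121.04 = 2.34%.
Labor force participation rate = 121.04 / 184.38 = 65.65%.

Unemployment rate ≈ 2.34%; labor force participation rate ≈ 65.65%.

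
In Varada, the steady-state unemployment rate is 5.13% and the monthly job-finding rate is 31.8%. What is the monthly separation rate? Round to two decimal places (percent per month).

From u* = s/(s+f): s = u·f/(1−u).
s = 0.0513 × 31.8 / (1 − 0.0513) = 1.6313 / 0.9487 ≈ 1.72% per month.

Separation rate ≈ 1.72% per month.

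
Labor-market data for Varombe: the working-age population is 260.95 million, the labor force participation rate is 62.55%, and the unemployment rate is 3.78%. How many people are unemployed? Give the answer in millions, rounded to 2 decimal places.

Labor force = 0.6255 × 260.95 = 163.22 million.
Unemployed = 0.0378 × 163.22 ≈ 6.17 million.

About 6.17 million are unemployed.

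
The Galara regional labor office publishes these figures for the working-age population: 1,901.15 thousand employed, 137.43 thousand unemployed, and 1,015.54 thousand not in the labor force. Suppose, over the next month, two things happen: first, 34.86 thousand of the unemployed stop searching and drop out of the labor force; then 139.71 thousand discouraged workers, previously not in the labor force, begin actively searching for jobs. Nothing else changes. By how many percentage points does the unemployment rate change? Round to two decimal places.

The unemployment rate changes by +4.56 percentage points.

Initially, labor force = 1,901.15 + 137.43 = 2,038.58 thousand, so u = 137.43/2,038.58 = 6.74%.
After the first change, unemployed and labor force both fall by 34.86 → E = 1,901.15, U = 102.57, labor force = 2,003.72 thousand.
After the second change, unemployed and labor force both rise by 139.71 → E = 1,901.15, U = 242.28, labor force = 2,143.43 thousand.
New unemployment rate = 242.28 / 2,143.43 = 11.30%.
Change = 11.30% − 6.74% = +4.56 percentage points.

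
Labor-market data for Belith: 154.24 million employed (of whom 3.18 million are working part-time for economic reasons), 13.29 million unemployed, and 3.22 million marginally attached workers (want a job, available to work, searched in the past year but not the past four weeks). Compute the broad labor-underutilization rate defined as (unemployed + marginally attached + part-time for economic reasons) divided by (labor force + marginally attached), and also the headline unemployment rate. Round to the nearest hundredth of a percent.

Broad underutilization rate ≈ 11.53%; headline unemployment rate ≈ 7.93%.

Labor force = 154.24 + 13.29 = 167.53 million.
Numerator = 13.29 + 3.22 + 3.18 = 19.69 million.
Denominator = 167.53 + 3.22 = 170.75 million.
Broad rate = 19.69 / 170.75 = 11.53%.
Headline unemployment rate = 13.29 / 167.53 = 7.93%.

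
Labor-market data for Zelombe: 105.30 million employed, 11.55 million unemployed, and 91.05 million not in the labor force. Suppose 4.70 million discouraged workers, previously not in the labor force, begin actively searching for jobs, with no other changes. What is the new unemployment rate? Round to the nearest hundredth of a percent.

Initially, labor force = 105.30 + 11.55 = 116.85 million, so u = 11.55/116.85 = 9.88%.
After the change, unemployed and labor force both rise by 4.70 → E = 105.30, U = 16.25, labor force = 121.55 million.
New unemployment rate = 16.25 / 121.55 = 13.37%.

New unemployment rate ≈ 13.37%.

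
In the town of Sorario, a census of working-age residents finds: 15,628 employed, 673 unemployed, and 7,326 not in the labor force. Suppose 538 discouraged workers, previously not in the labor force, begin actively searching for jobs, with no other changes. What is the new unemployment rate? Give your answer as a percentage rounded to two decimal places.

New unemployment rate ≈ 7.19%.

Initially, labor force = 15,628 + 673 = 16,301, so u = 673/16,301 = 4.13%.
After the change, unemployed and labor force both rise by 538 → E = 15,628, U = 1,211, labor force = 16,839.
New unemployment rate = 1,211 / 16,839 = 7.19%.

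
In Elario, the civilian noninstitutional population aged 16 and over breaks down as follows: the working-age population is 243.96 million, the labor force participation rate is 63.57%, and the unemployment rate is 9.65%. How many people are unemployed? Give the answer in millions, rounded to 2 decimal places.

About 14.97 million are unemployed.

Labor force = 0.6357 × 243.96 = 155.09 million.
Unemployed = 0.0965 × 155.09 ≈ 14.97 million.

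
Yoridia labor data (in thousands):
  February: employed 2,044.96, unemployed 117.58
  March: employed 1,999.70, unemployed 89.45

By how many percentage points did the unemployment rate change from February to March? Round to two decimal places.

February: labor force = 2,044.96 + 117.58 = 2,162.54; u = 117.58/2,162.54 = 5.44%.
March: labor force = 1,999.70 + 89.45 = 2,089.15; u = 89.45/2,089.15 = 4.28%.
Change = 4.28% − 5.44% = −1.16 pp.

The unemployment rate changed by −1.16 percentage points.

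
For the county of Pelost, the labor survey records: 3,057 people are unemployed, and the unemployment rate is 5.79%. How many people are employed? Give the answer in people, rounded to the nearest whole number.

About 49,741 are employed.

Labor force = U / u = 3,057 / 0.0579 ≈ 52,798.
Employed = labor force − unemployed = 52,798 − 3,057 = 49,741.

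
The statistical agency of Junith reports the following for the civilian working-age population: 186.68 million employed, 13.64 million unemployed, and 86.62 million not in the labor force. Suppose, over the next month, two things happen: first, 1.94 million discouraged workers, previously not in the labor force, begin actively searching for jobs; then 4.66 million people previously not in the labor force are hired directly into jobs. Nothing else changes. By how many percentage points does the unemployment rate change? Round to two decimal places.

Initially, labor force = 186.68 + 13.64 = 200.32 million, so u = 13.64/200.32 = 6.81%.
After the first change, unemployed and labor force both rise by 1.94 → E = 186.68, U = 15.58, labor force = 202.26 million.
After the second change, employed and labor force both rise by 4.66; unemployed unchanged → E = 191.34, U = 15.58, labor force = 206.92 million.
New unemployment rate = 15.58 / 206.92 = 7.53%.
Change = 7.53% − 6.81% = +0.72 percentage points.

The unemployment rate changes by +0.72 percentage points.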